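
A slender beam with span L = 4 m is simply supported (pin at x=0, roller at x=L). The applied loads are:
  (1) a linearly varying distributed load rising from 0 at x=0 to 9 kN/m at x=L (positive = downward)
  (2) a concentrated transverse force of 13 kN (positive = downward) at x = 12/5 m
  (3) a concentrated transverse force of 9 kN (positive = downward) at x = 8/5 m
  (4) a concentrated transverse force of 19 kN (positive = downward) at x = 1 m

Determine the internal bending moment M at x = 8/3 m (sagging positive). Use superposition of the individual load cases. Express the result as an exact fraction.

Load 1 — triangular load w₀=9 kN/m (0→w₀ over full span):
  M_1 = w₀Lx/6 - w₀x³/(6L) = 9·4·(8/3)/6 - 9·(8/3)³/(6·4) = 80/9 kN·m
Load 2 — point force P=13 kN at a=12/5 m (b=L-a=8/5):
  M_2 = Pa(L-x)/L  [x>a] = 13·(12/5)·(4-(8/3))/4 = 52/5 kN·m
Load 3 — point force P=9 kN at a=8/5 m (b=L-a=12/5):
  M_3 = Pa(L-x)/L  [x>a] = 9·(8/5)·(4-(8/3))/4 = 24/5 kN·m
Load 4 — point force P=19 kN at a=1 m (b=L-a=3):
  M_4 = Pa(L-x)/L  [x>a] = 19·1·(4-(8/3))/4 = 19/3 kN·m
Superposition: M = Σ M_i = 1369/45 kN·m ≈ 30.422222 kN·m

M(8/3) = 1369/45 kN·m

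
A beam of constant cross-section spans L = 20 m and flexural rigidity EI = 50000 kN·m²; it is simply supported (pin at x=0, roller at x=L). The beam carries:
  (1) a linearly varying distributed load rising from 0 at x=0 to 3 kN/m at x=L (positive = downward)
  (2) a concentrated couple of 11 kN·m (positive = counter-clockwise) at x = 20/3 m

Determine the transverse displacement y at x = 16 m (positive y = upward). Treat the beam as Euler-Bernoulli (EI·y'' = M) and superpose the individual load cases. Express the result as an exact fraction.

y(16) = -52279/1406250 m

Load 1 — triangular load w₀=3 kN/m (0→w₀ over full span):
  y_1 = -w₀x(7L⁴-10L²x²+3x⁴)/(360LEI) = -3·16·(7·20⁴-10·20²·16²+3·16⁴)/(360·20·50000) = -3048/78125 m
Load 2 — applied couple M₀=11 kN·m at a=20/3 m (b=L-a=40/3):
  y_2 = (M₀x³/(6L)-M₀(x-a)²/2+C₁x)/EI  [x>a] with C₁=M₀(3b²-L²)/(6L)=110/9 = (11·16³/(6·20)-11·(16-(20/3))²/2+(110/9)·16)/50000 = 517/281250 m
Superposition: y = Σ y_i = -52279/1406250 m ≈ -0.037176 m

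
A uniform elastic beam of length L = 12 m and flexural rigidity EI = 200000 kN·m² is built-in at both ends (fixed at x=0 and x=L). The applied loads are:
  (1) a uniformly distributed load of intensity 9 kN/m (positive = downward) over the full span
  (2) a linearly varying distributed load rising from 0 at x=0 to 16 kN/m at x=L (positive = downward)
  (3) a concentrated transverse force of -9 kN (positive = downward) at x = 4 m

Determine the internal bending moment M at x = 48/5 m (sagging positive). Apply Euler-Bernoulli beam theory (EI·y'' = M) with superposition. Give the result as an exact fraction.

M(48/5) = 144/125 kN·m

Load 1 — uniform load w=9 kN/m over full span:
  M_1 = wLx/2 - wL²/12 - wx²/2 = 9·12·(48/5)/2 - 9·12²/12 - 9·(48/5)²/2 = -108/25 kN·m
Load 2 — triangular load w₀=16 kN/m (0→w₀ over full span):
  M_2 = 3w₀Lx/20 - w₀L²/30 - w₀x³/(6L) = 3·16·12·(48/5)/20 - 16·12²/30 - 16·(48/5)³/(6·12) = 384/125 kN·m
Load 3 — point force P=-9 kN at a=4 m (b=L-a=8):
  M_3 = Pa²(a+3b)(L-x)/L³ - Pa²b/L²  [x>a] = (-9)·4²·(4+3·8)·(12-(48/5))/12³ - (-9)·4²·8/12² = 12/5 kN·m
Superposition: M = Σ M_i = 144/125 kN·m ≈ 1.152000 kN·m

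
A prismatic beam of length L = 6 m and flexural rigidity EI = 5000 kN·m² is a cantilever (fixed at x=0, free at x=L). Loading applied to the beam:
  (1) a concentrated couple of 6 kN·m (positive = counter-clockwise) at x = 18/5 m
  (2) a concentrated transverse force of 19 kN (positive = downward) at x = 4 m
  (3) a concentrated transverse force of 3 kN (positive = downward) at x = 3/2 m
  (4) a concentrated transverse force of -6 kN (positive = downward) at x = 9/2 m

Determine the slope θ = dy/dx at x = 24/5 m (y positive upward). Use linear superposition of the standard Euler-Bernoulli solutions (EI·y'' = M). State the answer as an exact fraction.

Load 1 — applied couple M₀=6 kN·m at a=18/5 m (b=L-a=12/5):
  θ_1 = M₀a/EI  [x>a] = 6·(18/5)/5000 = 27/6250 rad
Load 2 — point force P=19 kN at a=4 m (b=L-a=2):
  θ_2 = -Pa²/(2EI)  [x>a] = -19·4²/(2·5000) = -19/625 rad
Load 3 — point force P=3 kN at a=3/2 m (b=L-a=9/2):
  θ_3 = -Pa²/(2EI)  [x>a] = -3·(3/2)²/(2·5000) = -27/40000 rad
Load 4 — point force P=-6 kN at a=9/2 m (b=L-a=3/2):
  θ_4 = -Pa²/(2EI)  [x>a] = -(-6)·(9/2)²/(2·5000) = 243/20000 rad
Superposition: θ = Σ θ_i = -2921/200000 rad ≈ -0.014605 rad

θ(24/5) = -2921/200000 rad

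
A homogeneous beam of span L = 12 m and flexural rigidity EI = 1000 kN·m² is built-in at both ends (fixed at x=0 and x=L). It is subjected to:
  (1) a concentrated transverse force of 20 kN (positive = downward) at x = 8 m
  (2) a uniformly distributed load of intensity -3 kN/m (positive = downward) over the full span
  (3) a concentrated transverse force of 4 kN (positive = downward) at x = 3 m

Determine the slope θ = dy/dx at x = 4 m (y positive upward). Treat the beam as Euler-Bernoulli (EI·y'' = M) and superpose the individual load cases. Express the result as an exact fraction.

θ(4) = 1/2700 rad

Load 1 — point force P=20 kN at a=8 m (b=L-a=4):
  θ_1 = -Pb²x(2aL-(3a+b)x)/(2L³EI)  [x≤a] = -20·4²·4·(2·8·12-(3·8+4)·4)/(2·12³·1000) = -4/135 rad
Load 2 — uniform load w=-3 kN/m over full span:
  θ_2 = -wx(L-x)(L-2x)/(12EI) = -(-3)·4·(12-4)·(12-2·4)/(12·1000) = 4/125 rad
Load 3 — point force P=4 kN at a=3 m (b=L-a=9):
  θ_3 = Pa²(L-x)(2bL-(3b+a)(L-x))/(2L³EI)  [x>a] = 4·3²·(12-4)·(2·9·12-(3·9+3)·(12-4))/(2·12³·1000) = -1/500 rad
Superposition: θ = Σ θ_i = 1/2700 rad ≈ 0.000370 rad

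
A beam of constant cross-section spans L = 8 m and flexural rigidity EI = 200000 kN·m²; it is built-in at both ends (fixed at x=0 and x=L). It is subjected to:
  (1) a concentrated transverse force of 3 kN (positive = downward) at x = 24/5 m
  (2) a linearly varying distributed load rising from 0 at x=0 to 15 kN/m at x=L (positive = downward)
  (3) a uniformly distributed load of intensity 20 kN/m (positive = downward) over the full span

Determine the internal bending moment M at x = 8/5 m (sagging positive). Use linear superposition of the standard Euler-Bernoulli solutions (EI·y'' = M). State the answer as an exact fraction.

M(8/5) = -17552/1875 kN·m

Load 1 — point force P=3 kN at a=24/5 m (b=L-a=16/5):
  M_1 = Pb²(3a+b)x/L³ - Pab²/L²  [x≤a] = 3·(16/5)²·(3·(24/5)+(16/5))·(8/5)/8³ - 3·(24/5)·(16/5)²/8² = -384/625 kN·m
Load 2 — triangular load w₀=15 kN/m (0→w₀ over full span):
  M_2 = 3w₀Lx/20 - w₀L²/30 - w₀x³/(6L) = 3·15·8·(8/5)/20 - 15·8²/30 - 15·(8/5)³/(6·8) = -112/25 kN·m
Load 3 — uniform load w=20 kN/m over full span:
  M_3 = wLx/2 - wL²/12 - wx²/2 = 20·8·(8/5)/2 - 20·8²/12 - 20·(8/5)²/2 = -64/15 kN·m
Superposition: M = Σ M_i = -17552/1875 kN·m ≈ -9.361067 kN·m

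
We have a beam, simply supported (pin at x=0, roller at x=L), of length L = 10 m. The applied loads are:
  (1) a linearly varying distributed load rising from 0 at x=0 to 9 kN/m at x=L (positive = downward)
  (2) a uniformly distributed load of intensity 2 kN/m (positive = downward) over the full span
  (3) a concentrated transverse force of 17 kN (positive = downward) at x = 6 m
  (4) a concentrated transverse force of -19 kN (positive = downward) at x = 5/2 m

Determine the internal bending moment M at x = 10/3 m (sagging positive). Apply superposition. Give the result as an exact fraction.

M(10/3) = 173/3 kN·m

Load 1 — triangular load w₀=9 kN/m (0→w₀ over full span):
  M_1 = w₀Lx/6 - w₀x³/(6L) = 9·10·(10/3)/6 - 9·(10/3)³/(6·10) = 400/9 kN·m
Load 2 — uniform load w=2 kN/m over full span:
  M_2 = wx(L-x)/2 = 2·(10/3)·(10-(10/3))/2 = 200/9 kN·m
Load 3 — point force P=17 kN at a=6 m (b=L-a=4):
  M_3 = Pbx/L  [x≤a] = 17·4·(10/3)/10 = 68/3 kN·m
Load 4 — point force P=-19 kN at a=5/2 m (b=L-a=15/2):
  M_4 = Pa(L-x)/L  [x>a] = (-19)·(5/2)·(10-(10/3))/10 = -95/3 kN·m
Superposition: M = Σ M_i = 173/3 kN·m ≈ 57.666667 kN·m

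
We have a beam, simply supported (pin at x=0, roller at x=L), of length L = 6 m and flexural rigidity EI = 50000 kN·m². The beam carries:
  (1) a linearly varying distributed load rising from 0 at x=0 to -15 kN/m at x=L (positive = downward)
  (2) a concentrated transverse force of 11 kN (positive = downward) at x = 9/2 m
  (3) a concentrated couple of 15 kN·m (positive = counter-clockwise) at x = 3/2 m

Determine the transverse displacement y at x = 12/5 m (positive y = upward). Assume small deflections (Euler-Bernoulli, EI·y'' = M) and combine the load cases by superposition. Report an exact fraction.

y(12/5) = 1399311/625000000 m

Load 1 — triangular load w₀=-15 kN/m (0→w₀ over full span):
  y_1 = -w₀x(7L⁴-10L²x²+3x⁴)/(360LEI) = -(-15)·(12/5)·(7·6⁴-10·6²·(12/5)²+3·(12/5)⁴)/(360·6·50000) = 92421/39062500 m
Load 2 — point force P=11 kN at a=9/2 m (b=L-a=3/2):
  y_2 = -Pbx(L²-b²-x²)/(6LEI)  [x≤a] = -11·(3/2)·(12/5)·(6²-(3/2)²-(12/5)²)/(6·6·50000) = -30789/50000000 m
Load 3 — applied couple M₀=15 kN·m at a=3/2 m (b=L-a=9/2):
  y_3 = (M₀x³/(6L)-M₀(x-a)²/2+C₁x)/EI  [x>a] with C₁=M₀(3b²-L²)/(6L)=165/16 = (15·(12/5)³/(6·6)-15·((12/5)-(3/2))²/2+(165/16)·(12/5))/50000 = 4887/10000000 m
Superposition: y = Σ y_i = 1399311/625000000 m ≈ 0.002239 m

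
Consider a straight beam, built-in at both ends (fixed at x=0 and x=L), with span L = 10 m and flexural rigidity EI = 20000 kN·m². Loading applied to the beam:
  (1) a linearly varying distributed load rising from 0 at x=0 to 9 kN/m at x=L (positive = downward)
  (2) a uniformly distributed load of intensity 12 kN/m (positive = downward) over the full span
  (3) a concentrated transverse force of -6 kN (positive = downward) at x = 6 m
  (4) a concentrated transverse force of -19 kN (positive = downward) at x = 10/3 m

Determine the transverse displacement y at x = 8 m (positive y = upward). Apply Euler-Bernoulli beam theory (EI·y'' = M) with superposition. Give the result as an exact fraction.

Load 1 — triangular load w₀=9 kN/m (0→w₀ over full span):
  y_1 = -w₀x²(L-x)²(x+2L)/(120LEI) = -9·8²·(10-8)²·(8+2·10)/(120·10·20000) = -42/15625 m
Load 2 — uniform load w=12 kN/m over full span:
  y_2 = -wx²(L-x)²/(24EI) = -12·8²·(10-8)²/(24·20000) = -4/625 m
Load 3 — point force P=-6 kN at a=6 m (b=L-a=4):
  y_3 = -Pa²(L-x)²(3bL-(3b+a)(L-x))/(6L³EI)  [x>a] = -(-6)·6²·(10-8)²·(3·4·10-(3·4+6)·(10-8))/(6·10³·20000) = 189/312500 m
Load 4 — point force P=-19 kN at a=10/3 m (b=L-a=20/3):
  y_4 = -Pa²(L-x)²(3bL-(3b+a)(L-x))/(6L³EI)  [x>a] = -(-19)·(10/3)²·(10-8)²·(3·(20/3)·10-(3·(20/3)+(10/3))·(10-8))/(6·10³·20000) = 437/405000 m
Superposition: y = Σ y_i = -374837/50625000 m ≈ -0.007404 m

y(8) = -374837/50625000 m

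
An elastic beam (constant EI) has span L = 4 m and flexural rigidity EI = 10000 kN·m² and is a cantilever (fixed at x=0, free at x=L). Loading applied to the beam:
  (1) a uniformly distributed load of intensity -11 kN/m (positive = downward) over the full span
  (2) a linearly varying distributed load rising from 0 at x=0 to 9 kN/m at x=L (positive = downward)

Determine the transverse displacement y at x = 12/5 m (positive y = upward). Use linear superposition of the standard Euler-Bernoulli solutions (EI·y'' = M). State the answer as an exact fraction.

y(12/5) = 67392/9765625 m

Load 1 — uniform load w=-11 kN/m over full span:
  y_1 = -wx²(x²-4Lx+6L²)/(24EI) = -(-11)·(12/5)²·((12/5)²-4·4·(12/5)+6·4²)/(24·10000) = 6534/390625 m
Load 2 — triangular load w₀=9 kN/m (0→w₀ over full span):
  y_2 = (w₀Lx³/12-w₀L²x²/6-w₀x⁵/(120L))/EI = (9·4·(12/5)³/12-9·4²·(12/5)²/6-9·(12/5)⁵/(120·4))/10000 = -95958/9765625 m
Superposition: y = Σ y_i = 67392/9765625 m ≈ 0.006901 m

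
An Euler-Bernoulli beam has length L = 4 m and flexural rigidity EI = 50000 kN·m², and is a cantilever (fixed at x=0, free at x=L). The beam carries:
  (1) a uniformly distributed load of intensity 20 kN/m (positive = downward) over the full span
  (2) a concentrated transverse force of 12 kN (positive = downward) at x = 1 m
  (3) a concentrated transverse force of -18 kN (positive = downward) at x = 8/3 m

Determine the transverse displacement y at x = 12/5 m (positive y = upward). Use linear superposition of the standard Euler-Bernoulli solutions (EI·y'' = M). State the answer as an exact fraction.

Load 1 — uniform load w=20 kN/m over full span:
  y_1 = -wx²(x²-4Lx+6L²)/(24EI) = -20·(12/5)²·((12/5)²-4·4·(12/5)+6·4²)/(24·50000) = -2376/390625 m
Load 2 — point force P=12 kN at a=1 m (b=L-a=3):
  y_2 = -Pa²(3x-a)/(6EI)  [x>a] = -12·1²·(3·(12/5)-1)/(6·50000) = -31/125000 m
Load 3 — point force P=-18 kN at a=8/3 m (b=L-a=4/3):
  y_3 = -Px²(3a-x)/(6EI)  [x≤a] = -(-18)·(12/5)²·(3·(8/3)-(12/5))/(6·50000) = 756/390625 m
Superposition: y = Σ y_i = -2747/625000 m ≈ -0.004395 m

y(12/5) = -2747/625000 m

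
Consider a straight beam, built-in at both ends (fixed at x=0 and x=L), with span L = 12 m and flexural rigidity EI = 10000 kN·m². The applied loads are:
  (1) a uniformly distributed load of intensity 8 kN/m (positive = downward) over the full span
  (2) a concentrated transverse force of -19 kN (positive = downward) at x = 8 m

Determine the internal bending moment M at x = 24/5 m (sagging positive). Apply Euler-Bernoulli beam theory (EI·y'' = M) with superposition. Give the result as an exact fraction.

Load 1 — uniform load w=8 kN/m over full span:
  M_1 = wLx/2 - wL²/12 - wx²/2 = 8·12·(24/5)/2 - 8·12²/12 - 8·(24/5)²/2 = 1056/25 kN·m
Load 2 — point force P=-19 kN at a=8 m (b=L-a=4):
  M_2 = Pb²(3a+b)x/L³ - Pab²/L²  [x≤a] = (-19)·4²·(3·8+4)·(24/5)/12³ - (-19)·8·4²/12² = -304/45 kN·m
Superposition: M = Σ M_i = 7984/225 kN·m ≈ 35.484444 kN·m

M(24/5) = 7984/225 kN·m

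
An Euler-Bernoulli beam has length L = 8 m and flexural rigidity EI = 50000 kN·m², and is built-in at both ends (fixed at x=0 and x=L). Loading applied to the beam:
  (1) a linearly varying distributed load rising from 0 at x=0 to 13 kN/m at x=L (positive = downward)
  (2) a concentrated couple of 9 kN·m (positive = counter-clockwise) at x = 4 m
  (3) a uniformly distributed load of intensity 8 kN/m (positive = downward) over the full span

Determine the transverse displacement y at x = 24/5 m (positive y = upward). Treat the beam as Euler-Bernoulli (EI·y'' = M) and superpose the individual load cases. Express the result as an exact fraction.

Load 1 — triangular load w₀=13 kN/m (0→w₀ over full span):
  y_1 = -w₀x²(L-x)²(x+2L)/(120LEI) = -13·(24/5)²·(8-(24/5))²·((24/5)+2·8)/(120·8·50000) = -64896/48828125 m
Load 2 — applied couple M₀=9 kN·m at a=4 m (b=L-a=4):
  y_2 = (R_Ax³/6 - M_Ax²/2 - M₀(x-a)²/2)/EI  [x>a] with R_A=27/16, M_A=9/4 = ((27/16)·(24/5)³/6 - (9/4)·(24/5)²/2 - 9·((24/5)-4)²/2)/50000 = 18/390625 m
Load 3 — uniform load w=8 kN/m over full span:
  y_3 = -wx²(L-x)²/(24EI) = -8·(24/5)²·(8-(24/5))²/(24·50000) = -3072/1953125 m
Superposition: y = Σ y_i = -139446/48828125 m ≈ -0.002856 m

y(24/5) = -139446/48828125 m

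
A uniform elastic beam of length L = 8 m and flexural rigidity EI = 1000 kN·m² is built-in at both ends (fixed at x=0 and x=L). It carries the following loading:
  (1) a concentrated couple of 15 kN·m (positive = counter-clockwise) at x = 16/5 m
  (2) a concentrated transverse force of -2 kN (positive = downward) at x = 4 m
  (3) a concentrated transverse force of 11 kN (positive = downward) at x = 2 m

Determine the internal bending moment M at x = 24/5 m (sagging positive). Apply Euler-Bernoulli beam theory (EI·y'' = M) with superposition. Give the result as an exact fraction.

Load 1 — applied couple M₀=15 kN·m at a=16/5 m (b=L-a=24/5):
  M_1 = R_Ax - M_A - M₀  [x>a] with R_A=27/10, M_A=9/5 = (27/10)·(24/5) - (9/5) - 15 = -96/25 kN·m
Load 2 — point force P=-2 kN at a=4 m (b=L-a=4):
  M_2 = Pa²(a+3b)(L-x)/L³ - Pa²b/L²  [x>a] = (-2)·4²·(4+3·4)·(8-(24/5))/8³ - (-2)·4²·4/8² = -6/5 kN·m
Load 3 — point force P=11 kN at a=2 m (b=L-a=6):
  M_3 = Pa²(a+3b)(L-x)/L³ - Pa²b/L²  [x>a] = 11·2²·(2+3·6)·(8-(24/5))/8³ - 11·2²·6/8² = 11/8 kN·m
Superposition: M = Σ M_i = -733/200 kN·m ≈ -3.665000 kN·m

M(24/5) = -733/200 kN·m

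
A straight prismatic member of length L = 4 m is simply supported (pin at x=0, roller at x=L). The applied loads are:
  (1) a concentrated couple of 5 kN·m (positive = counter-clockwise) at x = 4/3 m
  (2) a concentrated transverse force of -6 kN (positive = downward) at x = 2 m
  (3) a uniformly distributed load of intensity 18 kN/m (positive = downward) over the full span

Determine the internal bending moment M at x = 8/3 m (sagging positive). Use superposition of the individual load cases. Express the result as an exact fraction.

M(8/3) = 79/3 kN·m

Load 1 — applied couple M₀=5 kN·m at a=4/3 m (b=L-a=8/3):
  M_1 = M₀x/L - M₀  [x>a] = 5·(8/3)/4 - 5 = -5/3 kN·m
Load 2 — point force P=-6 kN at a=2 m (b=L-a=2):
  M_2 = Pa(L-x)/L  [x>a] = (-6)·2·(4-(8/3))/4 = -4 kN·m
Load 3 — uniform load w=18 kN/m over full span:
  M_3 = wx(L-x)/2 = 18·(8/3)·(4-(8/3))/2 = 32 kN·m
Superposition: M = Σ M_i = 79/3 kN·m ≈ 26.333333 kN·m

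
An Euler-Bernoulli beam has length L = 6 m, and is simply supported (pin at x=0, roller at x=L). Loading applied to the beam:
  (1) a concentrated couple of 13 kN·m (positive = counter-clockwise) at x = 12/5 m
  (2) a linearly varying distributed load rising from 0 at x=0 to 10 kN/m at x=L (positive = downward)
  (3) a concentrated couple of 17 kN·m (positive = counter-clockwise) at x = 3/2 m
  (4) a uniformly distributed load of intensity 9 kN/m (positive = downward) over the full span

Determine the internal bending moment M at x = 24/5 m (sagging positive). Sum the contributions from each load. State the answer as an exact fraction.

M(24/5) = 186/5 kN·m

Load 1 — applied couple M₀=13 kN·m at a=12/5 m (b=L-a=18/5):
  M_1 = M₀x/L - M₀  [x>a] = 13·(24/5)/6 - 13 = -13/5 kN·m
Load 2 — triangular load w₀=10 kN/m (0→w₀ over full span):
  M_2 = w₀Lx/6 - w₀x³/(6L) = 10·6·(24/5)/6 - 10·(24/5)³/(6·6) = 432/25 kN·m
Load 3 — applied couple M₀=17 kN·m at a=3/2 m (b=L-a=9/2):
  M_3 = M₀x/L - M₀  [x>a] = 17·(24/5)/6 - 17 = -17/5 kN·m
Load 4 — uniform load w=9 kN/m over full span:
  M_4 = wx(L-x)/2 = 9·(24/5)·(6-(24/5))/2 = 648/25 kN·m
Superposition: M = Σ M_i = 186/5 kN·m ≈ 37.200000 kN·m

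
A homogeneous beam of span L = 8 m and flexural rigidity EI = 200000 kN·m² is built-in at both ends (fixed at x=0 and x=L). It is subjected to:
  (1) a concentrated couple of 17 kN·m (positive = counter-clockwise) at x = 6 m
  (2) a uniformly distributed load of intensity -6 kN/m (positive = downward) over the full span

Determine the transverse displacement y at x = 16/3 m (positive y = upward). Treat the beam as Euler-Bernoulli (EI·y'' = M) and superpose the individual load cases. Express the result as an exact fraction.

y(16/3) = 359/2025000 m

Load 1 — applied couple M₀=17 kN·m at a=6 m (b=L-a=2):
  y_1 = (R_Ax³/6 - M_Ax²/2)/EI  [x≤a] with R_A=153/64, M_A=85/16 = ((153/64)·(16/3)³/6 - (85/16)·(16/3)²/2)/200000 = -17/225000 m
Load 2 — uniform load w=-6 kN/m over full span:
  y_2 = -wx²(L-x)²/(24EI) = -(-6)·(16/3)²·(8-(16/3))²/(24·200000) = 64/253125 m
Superposition: y = Σ y_i = 359/2025000 m ≈ 0.000177 m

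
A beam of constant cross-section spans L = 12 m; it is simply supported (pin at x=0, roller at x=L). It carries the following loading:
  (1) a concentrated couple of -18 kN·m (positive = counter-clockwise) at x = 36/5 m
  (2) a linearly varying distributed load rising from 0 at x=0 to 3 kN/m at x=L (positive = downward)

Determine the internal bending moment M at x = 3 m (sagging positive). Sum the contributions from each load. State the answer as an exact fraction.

M(3) = 99/8 kN·m

Load 1 — applied couple M₀=-18 kN·m at a=36/5 m (b=L-a=24/5):
  M_1 = M₀x/L  [x≤a] = (-18)·3/12 = -9/2 kN·m
Load 2 — triangular load w₀=3 kN/m (0→w₀ over full span):
  M_2 = w₀Lx/6 - w₀x³/(6L) = 3·12·3/6 - 3·3³/(6·12) = 135/8 kN·m
Superposition: M = Σ M_i = 99/8 kN·m ≈ 12.375000 kN·m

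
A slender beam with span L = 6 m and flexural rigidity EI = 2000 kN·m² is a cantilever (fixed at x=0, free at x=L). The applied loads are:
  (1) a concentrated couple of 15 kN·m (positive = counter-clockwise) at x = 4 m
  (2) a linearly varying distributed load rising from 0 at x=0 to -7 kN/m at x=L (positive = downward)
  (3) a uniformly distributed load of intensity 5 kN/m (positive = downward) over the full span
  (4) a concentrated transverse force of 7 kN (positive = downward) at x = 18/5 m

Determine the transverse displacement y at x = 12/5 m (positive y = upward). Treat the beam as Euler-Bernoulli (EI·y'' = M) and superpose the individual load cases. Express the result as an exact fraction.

Load 1 — applied couple M₀=15 kN·m at a=4 m (b=L-a=2):
  y_1 = M₀x²/(2EI)  [x≤a] = 15·(12/5)²/(2·2000) = 27/1250 m
Load 2 — triangular load w₀=-7 kN/m (0→w₀ over full span):
  y_2 = (w₀Lx³/12-w₀L²x²/6-w₀x⁵/(120L))/EI = ((-7)·6·(12/5)³/12-(-7)·6²·(12/5)²/6-(-7)·(12/5)⁵/(120·6))/2000 = 189756/1953125 m
Load 3 — uniform load w=5 kN/m over full span:
  y_3 = -wx²(x²-4Lx+6L²)/(24EI) = -5·(12/5)²·((12/5)²-4·6·(12/5)+6·6²)/(24·2000) = -1539/15625 m
Load 4 — point force P=7 kN at a=18/5 m (b=L-a=12/5):
  y_4 = -Px²(3a-x)/(6EI)  [x≤a] = -7·(12/5)²·(3·(18/5)-(12/5))/(6·2000) = -441/15625 m
Superposition: y = Σ y_i = -31113/3906250 m ≈ -0.007965 m

y(12/5) = -31113/3906250 m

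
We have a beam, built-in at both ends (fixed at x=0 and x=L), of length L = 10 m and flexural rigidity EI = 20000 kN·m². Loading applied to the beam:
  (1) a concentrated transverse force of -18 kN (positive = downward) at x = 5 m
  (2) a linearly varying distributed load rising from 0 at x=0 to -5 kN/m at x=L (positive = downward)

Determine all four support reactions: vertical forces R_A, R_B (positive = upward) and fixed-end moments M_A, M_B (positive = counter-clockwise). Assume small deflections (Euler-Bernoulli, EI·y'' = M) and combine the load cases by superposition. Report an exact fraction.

R_A = -33/2 kN, M_A = -235/6 kN·m, R_B = -53/2 kN, M_B = 95/2 kN·m

Load 1 — point force P=-18 kN at a=5 m (b=L-a=5):
  R_A = Pb²(3a+b)/L³ = (-18)·5²·(3·5+5)/10³ = -9 kN
  M_A = Pab²/L² = (-18)·5·5²/10² = -45/2 kN·m
  R_B = Pa²(a+3b)/L³ = (-18)·5²·(5+3·5)/10³ = -9 kN
  M_B = -Pa²b/L² = -(-18)·5²·5/10² = 45/2 kN·m
Load 2 — triangular load w₀=-5 kN/m (0→w₀ over full span):
  R_A = 3w₀L/20 = 3·(-5)·10/20 = -15/2 kN
  M_A = w₀L²/30 = (-5)·10²/30 = -50/3 kN·m
  R_B = 7w₀L/20 = 7·(-5)·10/20 = -35/2 kN
  M_B = -w₀L²/20 = -(-5)·10²/20 = 25 kN·m
Superposition: R_A = -33/2 kN, M_A = -235/6 kN·m, R_B = -53/2 kN, M_B = 95/2 kN·m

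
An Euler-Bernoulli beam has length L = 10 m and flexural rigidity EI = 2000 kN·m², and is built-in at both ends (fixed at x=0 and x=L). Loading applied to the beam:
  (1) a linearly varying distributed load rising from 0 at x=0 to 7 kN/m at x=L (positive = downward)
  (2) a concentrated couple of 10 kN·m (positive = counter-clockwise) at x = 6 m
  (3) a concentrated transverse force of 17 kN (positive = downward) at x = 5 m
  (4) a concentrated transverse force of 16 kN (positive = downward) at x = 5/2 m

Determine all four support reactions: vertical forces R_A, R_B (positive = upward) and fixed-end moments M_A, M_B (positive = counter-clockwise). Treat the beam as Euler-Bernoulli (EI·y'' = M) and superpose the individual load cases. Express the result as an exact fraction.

Load 1 — triangular load w₀=7 kN/m (0→w₀ over full span):
  R_A = 3w₀L/20 = 3·7·10/20 = 21/2 kN
  M_A = w₀L²/30 = 7·10²/30 = 70/3 kN·m
  R_B = 7w₀L/20 = 7·7·10/20 = 49/2 kN
  M_B = -w₀L²/20 = -7·10²/20 = -35 kN·m
Load 2 — applied couple M₀=10 kN·m at a=6 m (b=L-a=4):
  R_A = 6M₀ab/L³ = 6·10·6·4/10³ = 36/25 kN
  M_A = M₀b(2a-b)/L² = 10·4·(2·6-4)/10² = 16/5 kN·m
  R_B = -6M₀ab/L³ = -6·10·6·4/10³ = -36/25 kN
  M_B = M₀a(2b-a)/L² = 10·6·(2·4-6)/10² = 6/5 kN·m
Load 3 — point force P=17 kN at a=5 m (b=L-a=5):
  R_A = Pb²(3a+b)/L³ = 17·5²·(3·5+5)/10³ = 17/2 kN
  M_A = Pab²/L² = 17·5·5²/10² = 85/4 kN·m
  R_B = Pa²(a+3b)/L³ = 17·5²·(5+3·5)/10³ = 17/2 kN
  M_B = -Pa²b/L² = -17·5²·5/10² = -85/4 kN·m
Load 4 — point force P=16 kN at a=5/2 m (b=L-a=15/2):
  R_A = Pb²(3a+b)/L³ = 16·(15/2)²·(3·(5/2)+(15/2))/10³ = 27/2 kN
  M_A = Pab²/L² = 16·(5/2)·(15/2)²/10² = 45/2 kN·m
  R_B = Pa²(a+3b)/L³ = 16·(5/2)²·((5/2)+3·(15/2))/10³ = 5/2 kN
  M_B = -Pa²b/L² = -16·(5/2)²·(15/2)/10² = -15/2 kN·m
Superposition: R_A = 1697/50 kN, M_A = 4217/60 kN·m, R_B = 1703/50 kN, M_B = -1251/20 kN·m

R_A = 1697/50 kN, M_A = 4217/60 kN·m, R_B = 1703/50 kN, M_B = -1251/20 kN·m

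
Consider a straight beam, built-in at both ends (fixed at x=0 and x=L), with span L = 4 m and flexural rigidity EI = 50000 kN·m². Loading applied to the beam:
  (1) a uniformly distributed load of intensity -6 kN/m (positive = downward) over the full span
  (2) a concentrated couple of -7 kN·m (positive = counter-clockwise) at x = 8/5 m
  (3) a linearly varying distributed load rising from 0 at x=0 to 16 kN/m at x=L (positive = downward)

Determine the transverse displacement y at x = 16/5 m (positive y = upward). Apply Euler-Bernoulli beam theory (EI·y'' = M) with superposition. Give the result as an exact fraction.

Load 1 — uniform load w=-6 kN/m over full span:
  y_1 = -wx²(L-x)²/(24EI) = -(-6)·(16/5)²·(4-(16/5))²/(24·50000) = 64/1953125 m
Load 2 — applied couple M₀=-7 kN·m at a=8/5 m (b=L-a=12/5):
  y_2 = (R_Ax³/6 - M_Ax²/2 - M₀(x-a)²/2)/EI  [x>a] with R_A=-63/25, M_A=-21/25 = ((-63/25)·(16/5)³/6 - (-21/25)·(16/5)²/2 - (-7)·((16/5)-(8/5))²/2)/50000 = -98/9765625 m
Load 3 — triangular load w₀=16 kN/m (0→w₀ over full span):
  y_3 = -w₀x²(L-x)²(x+2L)/(120LEI) = -16·(16/5)²·(4-(16/5))²·((16/5)+2·4)/(120·4·50000) = -7168/146484375 m
Superposition: y = Σ y_i = -3838/146484375 m ≈ -0.000026 m

y(16/5) = -3838/146484375 m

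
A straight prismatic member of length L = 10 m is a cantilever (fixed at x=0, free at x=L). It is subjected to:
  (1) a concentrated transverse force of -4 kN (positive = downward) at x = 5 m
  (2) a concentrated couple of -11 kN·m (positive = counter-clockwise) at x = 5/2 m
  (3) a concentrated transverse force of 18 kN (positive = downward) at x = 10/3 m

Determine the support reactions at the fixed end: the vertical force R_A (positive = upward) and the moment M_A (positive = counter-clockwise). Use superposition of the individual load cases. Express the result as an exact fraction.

Load 1 — point force P=-4 kN at a=5 m (b=L-a=5):
  R_A = P = (-4) = -4 kN
  M_A = Pa = (-4)·5 = -20 kN·m
Load 2 — applied couple M₀=-11 kN·m at a=5/2 m (b=L-a=15/2):
  R_A = 0 kN
  M_A = -M₀ = -(-11) = 11 kN·m
Load 3 — point force P=18 kN at a=10/3 m (b=L-a=20/3):
  R_A = P = 18 kN
  M_A = Pa = 18·(10/3) = 60 kN·m
Superposition: R_A = 14 kN, M_A = 51 kN·m

R_A = 14 kN, M_A = 51 kN·m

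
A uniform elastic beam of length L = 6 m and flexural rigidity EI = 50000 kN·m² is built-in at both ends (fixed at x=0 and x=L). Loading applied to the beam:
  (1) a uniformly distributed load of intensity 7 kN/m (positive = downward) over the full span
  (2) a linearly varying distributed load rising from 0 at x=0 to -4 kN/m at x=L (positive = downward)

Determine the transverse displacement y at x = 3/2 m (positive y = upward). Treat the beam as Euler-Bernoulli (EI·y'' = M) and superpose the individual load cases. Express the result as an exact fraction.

y(3/2) = -3159/16000000 m

Load 1 — uniform load w=7 kN/m over full span:
  y_1 = -wx²(L-x)²/(24EI) = -7·(3/2)²·(6-(3/2))²/(24·50000) = -1701/6400000 m
Load 2 — triangular load w₀=-4 kN/m (0→w₀ over full span):
  y_2 = -w₀x²(L-x)²(x+2L)/(120LEI) = -(-4)·(3/2)²·(6-(3/2))²·((3/2)+2·6)/(120·6·50000) = 2187/32000000 m
Superposition: y = Σ y_i = -3159/16000000 m ≈ -0.000197 m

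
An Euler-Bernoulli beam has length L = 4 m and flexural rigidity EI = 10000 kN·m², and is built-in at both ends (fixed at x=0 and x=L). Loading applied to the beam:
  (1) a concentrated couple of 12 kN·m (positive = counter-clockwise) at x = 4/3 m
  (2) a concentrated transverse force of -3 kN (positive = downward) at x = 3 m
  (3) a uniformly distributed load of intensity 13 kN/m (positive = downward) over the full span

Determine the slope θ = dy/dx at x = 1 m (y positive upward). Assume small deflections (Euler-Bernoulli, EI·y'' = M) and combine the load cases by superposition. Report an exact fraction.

Load 1 — applied couple M₀=12 kN·m at a=4/3 m (b=L-a=8/3):
  θ_1 = (R_Ax²/2 - M_Ax)/EI  [x≤a] with R_A=4, M_A=0 = (4·1²/2 - 0·1)/10000 = 1/5000 rad
Load 2 — point force P=-3 kN at a=3 m (b=L-a=1):
  θ_2 = -Pb²x(2aL-(3a+b)x)/(2L³EI)  [x≤a] = -(-3)·1²·1·(2·3·4-(3·3+1)·1)/(2·4³·10000) = 21/640000 rad
Load 3 — uniform load w=13 kN/m over full span:
  θ_3 = -wx(L-x)(L-2x)/(12EI) = -13·1·(4-1)·(4-2·1)/(12·10000) = -13/20000 rad
Superposition: θ = Σ θ_i = -267/640000 rad ≈ -0.000417 rad

θ(1) = -267/640000 rad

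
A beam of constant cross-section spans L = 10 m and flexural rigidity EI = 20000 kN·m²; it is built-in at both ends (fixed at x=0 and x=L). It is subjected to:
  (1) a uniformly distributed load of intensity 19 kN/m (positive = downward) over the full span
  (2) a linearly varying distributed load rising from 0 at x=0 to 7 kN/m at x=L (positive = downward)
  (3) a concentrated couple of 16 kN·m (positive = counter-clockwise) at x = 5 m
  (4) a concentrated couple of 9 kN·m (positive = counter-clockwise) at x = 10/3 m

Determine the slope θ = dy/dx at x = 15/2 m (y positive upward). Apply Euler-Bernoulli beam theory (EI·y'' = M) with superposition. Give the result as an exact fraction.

Load 1 — uniform load w=19 kN/m over full span:
  θ_1 = -wx(L-x)(L-2x)/(12EI) = -19·(15/2)·(10-(15/2))·(10-2·(15/2))/(12·20000) = 19/2560 rad
Load 2 — triangular load w₀=7 kN/m (0→w₀ over full span):
  θ_2 = -w₀(2x(L-x)(L-2x)(x+2L)+x²(L-x)²)/(120LEI) = -7·(2·(15/2)·(10-(15/2))·(10-2·(15/2))·((15/2)+2·10)+(15/2)²·(10-(15/2))²)/(120·10·20000) = 287/204800 rad
Load 3 — applied couple M₀=16 kN·m at a=5 m (b=L-a=5):
  θ_3 = (R_Ax²/2 - M_Ax - M₀(x-a))/EI  [x>a] with R_A=12/5, M_A=4 = ((12/5)·(15/2)²/2 - 4·(15/2) - 16·((15/2)-5))/20000 = -1/8000 rad
Load 4 — applied couple M₀=9 kN·m at a=10/3 m (b=L-a=20/3):
  θ_4 = (R_Ax²/2 - M_Ax - M₀(x-a))/EI  [x>a] with R_A=6/5, M_A=0 = ((6/5)·(15/2)²/2 - 0·(15/2) - 9·((15/2)-(10/3)))/20000 = -3/16000 rad
Superposition: θ = Σ θ_i = 1743/204800 rad ≈ 0.008511 rad

θ(15/2) = 1743/204800 rad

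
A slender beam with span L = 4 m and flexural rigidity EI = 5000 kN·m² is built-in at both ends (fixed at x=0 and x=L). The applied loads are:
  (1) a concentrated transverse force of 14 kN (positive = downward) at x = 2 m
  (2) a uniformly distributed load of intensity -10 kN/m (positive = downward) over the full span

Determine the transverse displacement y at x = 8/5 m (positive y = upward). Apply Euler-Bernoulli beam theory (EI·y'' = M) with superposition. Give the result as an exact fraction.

y(8/5) = 92/234375 m

Load 1 — point force P=14 kN at a=2 m (b=L-a=2):
  y_1 = -Pb²x²(3aL-(3a+b)x)/(6L³EI)  [x≤a] = -14·2²·(8/5)²·(3·2·4-(3·2+2)·(8/5))/(6·4³·5000) = -196/234375 m
Load 2 — uniform load w=-10 kN/m over full span:
  y_2 = -wx²(L-x)²/(24EI) = -(-10)·(8/5)²·(4-(8/5))²/(24·5000) = 96/78125 m
Superposition: y = Σ y_i = 92/234375 m ≈ 0.000393 m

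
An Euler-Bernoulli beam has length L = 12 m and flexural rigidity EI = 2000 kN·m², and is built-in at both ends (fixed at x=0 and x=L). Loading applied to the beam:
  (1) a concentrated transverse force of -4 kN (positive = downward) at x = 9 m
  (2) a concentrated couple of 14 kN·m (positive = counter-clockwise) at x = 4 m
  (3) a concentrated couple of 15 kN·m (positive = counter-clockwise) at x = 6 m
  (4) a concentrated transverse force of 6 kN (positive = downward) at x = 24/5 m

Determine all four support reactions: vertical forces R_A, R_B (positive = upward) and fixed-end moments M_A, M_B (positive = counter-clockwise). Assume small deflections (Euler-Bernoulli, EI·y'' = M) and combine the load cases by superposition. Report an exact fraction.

Load 1 — point force P=-4 kN at a=9 m (b=L-a=3):
  R_A = Pb²(3a+b)/L³ = (-4)·3²·(3·9+3)/12³ = -5/8 kN
  M_A = Pab²/L² = (-4)·9·3²/12² = -9/4 kN·m
  R_B = Pa²(a+3b)/L³ = (-4)·9²·(9+3·3)/12³ = -27/8 kN
  M_B = -Pa²b/L² = -(-4)·9²·3/12² = 27/4 kN·m
Load 2 — applied couple M₀=14 kN·m at a=4 m (b=L-a=8):
  R_A = 6M₀ab/L³ = 6·14·4·8/12³ = 14/9 kN
  M_A = M₀b(2a-b)/L² = 14·8·(2·4-8)/12² = 0 kN·m
  R_B = -6M₀ab/L³ = -6·14·4·8/12³ = -14/9 kN
  M_B = M₀a(2b-a)/L² = 14·4·(2·8-4)/12² = 14/3 kN·m
Load 3 — applied couple M₀=15 kN·m at a=6 m (b=L-a=6):
  R_A = 6M₀ab/L³ = 6·15·6·6/12³ = 15/8 kN
  M_A = M₀b(2a-b)/L² = 15·6·(2·6-6)/12² = 15/4 kN·m
  R_B = -6M₀ab/L³ = -6·15·6·6/12³ = -15/8 kN
  M_B = M₀a(2b-a)/L² = 15·6·(2·6-6)/12² = 15/4 kN·m
Load 4 — point force P=6 kN at a=24/5 m (b=L-a=36/5):
  R_A = Pb²(3a+b)/L³ = 6·(36/5)²·(3·(24/5)+(36/5))/12³ = 486/125 kN
  M_A = Pab²/L² = 6·(24/5)·(36/5)²/12² = 1296/125 kN·m
  R_B = Pa²(a+3b)/L³ = 6·(24/5)²·((24/5)+3·(36/5))/12³ = 264/125 kN
  M_B = -Pa²b/L² = -6·(24/5)²·(36/5)/12² = -864/125 kN·m
Superposition: R_A = 30121/4500 kN, M_A = 2967/250 kN·m, R_B = -21121/4500 kN, M_B = 6191/750 kN·m

R_A = 30121/4500 kN, M_A = 2967/250 kN·m, R_B = -21121/4500 kN, M_B = 6191/750 kN·m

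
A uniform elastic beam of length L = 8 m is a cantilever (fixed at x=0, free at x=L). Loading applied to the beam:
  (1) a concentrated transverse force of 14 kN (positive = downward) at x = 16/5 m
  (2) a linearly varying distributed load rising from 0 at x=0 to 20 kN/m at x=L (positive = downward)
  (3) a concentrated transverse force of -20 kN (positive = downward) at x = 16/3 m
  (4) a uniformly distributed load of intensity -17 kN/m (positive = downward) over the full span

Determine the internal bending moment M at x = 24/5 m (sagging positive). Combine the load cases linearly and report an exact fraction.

M(24/5) = 224/25 kN·m

Load 1 — point force P=14 kN at a=16/5 m (b=L-a=24/5):
  M_1 = 0  [x>a] = 0 kN·m
Load 2 — triangular load w₀=20 kN/m (0→w₀ over full span):
  M_2 = w₀Lx/2 - w₀L²/3 - w₀x³/(6L) = 20·8·(24/5)/2 - 20·8²/3 - 20·(24/5)³/(6·8) = -6656/75 kN·m
Load 3 — point force P=-20 kN at a=16/3 m (b=L-a=8/3):
  M_3 = -P(a-x)  [x≤a] = -(-20)·((16/3)-(24/5)) = 32/3 kN·m
Load 4 — uniform load w=-17 kN/m over full span:
  M_4 = -w(L-x)²/2 = -(-17)·(8-(24/5))²/2 = 2176/25 kN·m
Superposition: M = Σ M_i = 224/25 kN·m ≈ 8.960000 kN·m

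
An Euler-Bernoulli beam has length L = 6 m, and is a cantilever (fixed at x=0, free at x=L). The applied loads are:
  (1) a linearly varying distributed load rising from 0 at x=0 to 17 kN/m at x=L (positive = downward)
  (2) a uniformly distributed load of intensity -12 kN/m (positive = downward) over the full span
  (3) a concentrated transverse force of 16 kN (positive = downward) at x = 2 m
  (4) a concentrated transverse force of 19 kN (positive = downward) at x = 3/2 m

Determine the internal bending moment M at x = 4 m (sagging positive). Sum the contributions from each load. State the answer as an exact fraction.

M(4) = -56/9 kN·m

Load 1 — triangular load w₀=17 kN/m (0→w₀ over full span):
  M_1 = w₀Lx/2 - w₀L²/3 - w₀x³/(6L) = 17·6·4/2 - 17·6²/3 - 17·4³/(6·6) = -272/9 kN·m
Load 2 — uniform load w=-12 kN/m over full span:
  M_2 = -w(L-x)²/2 = -(-12)·(6-4)²/2 = 24 kN·m
Load 3 — point force P=16 kN at a=2 m (b=L-a=4):
  M_3 = 0  [x>a] = 0 kN·m
Load 4 — point force P=19 kN at a=3/2 m (b=L-a=9/2):
  M_4 = 0  [x>a] = 0 kN·m
Superposition: M = Σ M_i = -56/9 kN·m ≈ -6.222222 kN·m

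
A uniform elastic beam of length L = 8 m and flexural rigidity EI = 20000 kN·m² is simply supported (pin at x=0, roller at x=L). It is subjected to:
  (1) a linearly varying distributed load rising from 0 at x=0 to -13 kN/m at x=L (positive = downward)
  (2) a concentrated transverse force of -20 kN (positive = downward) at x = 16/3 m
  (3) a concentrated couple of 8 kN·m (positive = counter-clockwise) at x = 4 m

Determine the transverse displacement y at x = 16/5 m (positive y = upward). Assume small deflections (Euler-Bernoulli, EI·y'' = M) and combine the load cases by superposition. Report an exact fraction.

y(16/5) = 19254212/791015625 m

Load 1 — triangular load w₀=-13 kN/m (0→w₀ over full span):
  y_1 = -w₀x(7L⁴-10L²x²+3x⁴)/(360LEI) = -(-13)·(16/5)·(7·8⁴-10·8²·(16/5)²+3·(16/5)⁴)/(360·8·20000) = 474656/29296875 m
Load 2 — point force P=-20 kN at a=16/3 m (b=L-a=8/3):
  y_2 = -Pbx(L²-b²-x²)/(6LEI)  [x≤a] = -(-20)·(8/3)·(16/5)·(8²-(8/3)²-(16/5)²)/(6·8·20000) = 10496/1265625 m
Load 3 — applied couple M₀=8 kN·m at a=4 m (b=L-a=4):
  y_3 = (M₀x³/(6L)+C₁x)/EI  [x≤a] with C₁=M₀(3b²-L²)/(6L)=-8/3 = (8·(16/5)³/(6·8)+(-8/3)·(16/5))/20000 = -12/78125 m
Superposition: y = Σ y_i = 19254212/791015625 m ≈ 0.024341 m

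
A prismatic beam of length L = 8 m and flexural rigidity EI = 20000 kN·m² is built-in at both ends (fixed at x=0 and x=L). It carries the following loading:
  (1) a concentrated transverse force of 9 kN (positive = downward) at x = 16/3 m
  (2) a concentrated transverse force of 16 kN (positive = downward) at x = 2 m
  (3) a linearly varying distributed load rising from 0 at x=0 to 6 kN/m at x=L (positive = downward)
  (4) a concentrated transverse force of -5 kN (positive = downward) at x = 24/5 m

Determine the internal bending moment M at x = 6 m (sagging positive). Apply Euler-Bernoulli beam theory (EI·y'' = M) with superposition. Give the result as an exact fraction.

Load 1 — point force P=9 kN at a=16/3 m (b=L-a=8/3):
  M_1 = Pa²(a+3b)(L-x)/L³ - Pa²b/L²  [x>a] = 9·(16/3)²·((16/3)+3·(8/3))·(8-6)/8³ - 9·(16/3)²·(8/3)/8² = 8/3 kN·m
Load 2 — point force P=16 kN at a=2 m (b=L-a=6):
  M_2 = Pa²(a+3b)(L-x)/L³ - Pa²b/L²  [x>a] = 16·2²·(2+3·6)·(8-6)/8³ - 16·2²·6/8² = -1 kN·m
Load 3 — triangular load w₀=6 kN/m (0→w₀ over full span):
  M_3 = 3w₀Lx/20 - w₀L²/30 - w₀x³/(6L) = 3·6·8·6/20 - 6·8²/30 - 6·6³/(6·8) = 17/5 kN·m
Load 4 — point force P=-5 kN at a=24/5 m (b=L-a=16/5):
  M_4 = Pa²(a+3b)(L-x)/L³ - Pa²b/L²  [x>a] = (-5)·(24/5)²·((24/5)+3·(16/5))·(8-6)/8³ - (-5)·(24/5)²·(16/5)/8² = -18/25 kN·m
Superposition: M = Σ M_i = 326/75 kN·m ≈ 4.346667 kN·m

M(6) = 326/75 kN·m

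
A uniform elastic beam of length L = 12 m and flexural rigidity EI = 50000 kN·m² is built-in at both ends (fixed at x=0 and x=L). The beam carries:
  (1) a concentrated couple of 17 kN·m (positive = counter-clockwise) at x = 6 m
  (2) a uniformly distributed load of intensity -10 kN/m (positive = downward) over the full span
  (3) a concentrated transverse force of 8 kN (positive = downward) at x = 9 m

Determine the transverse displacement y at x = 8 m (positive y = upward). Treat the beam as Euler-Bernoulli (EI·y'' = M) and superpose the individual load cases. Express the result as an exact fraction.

y(8) = 601/75000 m

Load 1 — applied couple M₀=17 kN·m at a=6 m (b=L-a=6):
  y_1 = (R_Ax³/6 - M_Ax²/2 - M₀(x-a)²/2)/EI  [x>a] with R_A=17/8, M_A=17/4 = ((17/8)·8³/6 - (17/4)·8²/2 - 17·(8-6)²/2)/50000 = 17/75000 m
Load 2 — uniform load w=-10 kN/m over full span:
  y_2 = -wx²(L-x)²/(24EI) = -(-10)·8²·(12-8)²/(24·50000) = 16/1875 m
Load 3 — point force P=8 kN at a=9 m (b=L-a=3):
  y_3 = -Pb²x²(3aL-(3a+b)x)/(6L³EI)  [x≤a] = -8·3²·8²·(3·9·12-(3·9+3)·8)/(6·12³·50000) = -7/9375 m
Superposition: y = Σ y_i = 601/75000 m ≈ 0.008013 m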